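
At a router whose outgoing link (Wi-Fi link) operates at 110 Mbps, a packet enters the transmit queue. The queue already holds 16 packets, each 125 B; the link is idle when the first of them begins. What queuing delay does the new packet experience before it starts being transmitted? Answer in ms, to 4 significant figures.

Each queued packet: L/R = 1000/110000000 = 0.00909091 ms.
16 queued → 0.145455 ms.
Queuing delay = 0.1455 ms.

0.1455 ms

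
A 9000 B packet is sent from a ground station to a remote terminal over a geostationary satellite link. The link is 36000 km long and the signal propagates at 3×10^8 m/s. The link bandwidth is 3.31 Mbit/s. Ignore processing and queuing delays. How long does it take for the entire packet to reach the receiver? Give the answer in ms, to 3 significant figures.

L = 9000 × 8 = 72000 bits.
Transmission delay = L/R = 72000 / 3310000 = 21.7523 ms.
Propagation delay = d/s = 36000000 m / 300000000 m/s = 120 ms.
Total = 142 ms.

142 ms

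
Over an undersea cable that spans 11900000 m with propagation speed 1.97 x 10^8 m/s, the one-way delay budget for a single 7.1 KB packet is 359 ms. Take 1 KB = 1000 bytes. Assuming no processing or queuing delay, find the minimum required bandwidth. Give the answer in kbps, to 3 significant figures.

L = 56800 bits.
Propagation delay = 11900000 / 197000000 = 60.4061 ms.
Transmission budget = 359 − 60.4061 = 298.594 ms.
R ≥ L / t_tx = 56800 bits / 0.298594 s = 190 kbps.

190 kbps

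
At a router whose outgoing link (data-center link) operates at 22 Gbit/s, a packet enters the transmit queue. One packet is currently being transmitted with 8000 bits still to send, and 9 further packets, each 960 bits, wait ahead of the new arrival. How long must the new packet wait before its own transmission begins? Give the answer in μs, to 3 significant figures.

Each queued packet: L/R = 960/22000000000 = 0.0436364 μs.
9 queued → 0.392727 μs.
Plus remaining 8000 bits of current packet: 0.363636 μs.
Queuing delay = 0.756 μs.

0.756 μs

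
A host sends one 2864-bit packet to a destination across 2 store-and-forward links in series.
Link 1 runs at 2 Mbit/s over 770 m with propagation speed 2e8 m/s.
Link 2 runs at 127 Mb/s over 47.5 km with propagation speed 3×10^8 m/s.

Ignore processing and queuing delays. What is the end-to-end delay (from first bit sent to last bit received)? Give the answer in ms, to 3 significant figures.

Transmission delays (L/R per hop): 1.432, 0.0225512 ms; sum = 1.45455 ms.
Propagation delays (d/s per hop): 0.00385, 0.158333 ms; sum = 0.162183 ms.
End-to-end = 1.62 ms.

1.62 ms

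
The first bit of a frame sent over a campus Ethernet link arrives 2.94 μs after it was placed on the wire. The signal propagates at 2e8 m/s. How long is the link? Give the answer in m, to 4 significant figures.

d = s × t_prop = 200000000 × 2.94e-06 = 588.0 m.

588.0 m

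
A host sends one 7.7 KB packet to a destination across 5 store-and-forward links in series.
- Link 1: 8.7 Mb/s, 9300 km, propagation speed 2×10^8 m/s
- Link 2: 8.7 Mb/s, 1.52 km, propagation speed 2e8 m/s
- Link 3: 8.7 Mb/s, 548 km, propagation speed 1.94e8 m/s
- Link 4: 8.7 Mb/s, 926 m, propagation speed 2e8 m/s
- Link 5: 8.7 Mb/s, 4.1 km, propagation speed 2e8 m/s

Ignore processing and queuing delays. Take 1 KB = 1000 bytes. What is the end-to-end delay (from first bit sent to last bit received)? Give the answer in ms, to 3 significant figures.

84.8 ms

L = 61600 bits.
Transmission delay per hop = L/R = 61600/8700000 = 7.08046 ms; 5 hops → 35.4023 ms.
Propagation delays (d/s per hop): 46.5, 0.0076, 2.82474, 0.00463, 0.0205 ms; sum = 49.3575 ms.
End-to-end = 84.8 ms.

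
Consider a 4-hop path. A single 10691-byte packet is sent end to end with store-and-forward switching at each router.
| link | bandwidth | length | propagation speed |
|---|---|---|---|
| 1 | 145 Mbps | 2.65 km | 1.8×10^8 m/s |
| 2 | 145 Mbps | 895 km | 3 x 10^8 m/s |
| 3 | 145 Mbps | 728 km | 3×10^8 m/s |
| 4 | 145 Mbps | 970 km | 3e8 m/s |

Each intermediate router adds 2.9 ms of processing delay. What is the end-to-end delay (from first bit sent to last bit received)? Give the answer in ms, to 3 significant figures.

19.7 ms

L = 10691 × 8 = 85528 bits.
Transmission delay per hop = L/R = 85528/145000000 = 0.589848 ms; 4 hops → 2.35939 ms.
Propagation delays (d/s per hop): 0.0147222, 2.98333, 2.42667, 3.23333 ms; sum = 8.65806 ms.
Processing at 3 router(s): 3 × 2.9 ms = 8.7 ms.
End-to-end = 19.7 ms.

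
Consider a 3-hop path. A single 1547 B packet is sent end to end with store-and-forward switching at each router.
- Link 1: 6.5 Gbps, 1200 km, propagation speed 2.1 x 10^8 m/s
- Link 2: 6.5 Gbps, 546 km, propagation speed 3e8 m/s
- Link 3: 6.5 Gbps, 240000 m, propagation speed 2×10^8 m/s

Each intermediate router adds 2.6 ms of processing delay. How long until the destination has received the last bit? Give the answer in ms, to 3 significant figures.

L = 1547 × 8 = 12376 bits.
Transmission delay per hop = L/R = 12376/6500000000 = 0.001904 ms; 3 hops → 0.005712 ms.
Propagation delays (d/s per hop): 5.71429, 1.82, 1.2 ms; sum = 8.73429 ms.
Processing at 2 router(s): 2 × 2.6 ms = 5.2 ms.
End-to-end = 13.9 ms.

13.9 ms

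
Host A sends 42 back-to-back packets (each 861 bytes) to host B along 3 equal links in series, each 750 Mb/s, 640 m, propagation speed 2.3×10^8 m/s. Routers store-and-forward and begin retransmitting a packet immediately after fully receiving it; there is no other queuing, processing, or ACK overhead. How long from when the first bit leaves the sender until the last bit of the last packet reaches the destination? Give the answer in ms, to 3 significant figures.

0.412 ms

Per-hop transmission t_tx = L/R = 6888/750000000 = 0.009184 ms.
Per-hop propagation t_prop = 640/2.3e+08 = 0.00278261 ms.
Pipeline fill: first packet needs 3·t_tx to clear all hops; remaining 41 packets each add one t_tx.
Total = (3+42-1)·t_tx + 3·t_prop = 44·0.009184 + 3·0.00278261 = 0.412 ms.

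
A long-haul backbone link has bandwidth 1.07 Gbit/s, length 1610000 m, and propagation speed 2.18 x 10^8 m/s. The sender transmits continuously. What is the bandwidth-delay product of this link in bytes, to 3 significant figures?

988000 bytes

Propagation delay = 1610000 / 2.18e+08 = 0.00738532 s.
BDP = R × t_prop = 1.07e+09 × 0.00738532 = 7902290 bits.
In bytes: 7902290/8 = 988000 bytes.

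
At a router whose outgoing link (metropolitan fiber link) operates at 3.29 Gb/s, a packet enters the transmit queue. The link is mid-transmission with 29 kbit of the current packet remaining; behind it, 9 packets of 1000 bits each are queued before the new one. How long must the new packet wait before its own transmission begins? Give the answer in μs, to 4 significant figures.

11.55 μs

Each queued packet: L/R = 1000/3290000000 = 0.303951 μs.
9 queued → 2.73556 μs.
Plus remaining 29000 bits of current packet: 8.81459 μs.
Queuing delay = 11.55 μs.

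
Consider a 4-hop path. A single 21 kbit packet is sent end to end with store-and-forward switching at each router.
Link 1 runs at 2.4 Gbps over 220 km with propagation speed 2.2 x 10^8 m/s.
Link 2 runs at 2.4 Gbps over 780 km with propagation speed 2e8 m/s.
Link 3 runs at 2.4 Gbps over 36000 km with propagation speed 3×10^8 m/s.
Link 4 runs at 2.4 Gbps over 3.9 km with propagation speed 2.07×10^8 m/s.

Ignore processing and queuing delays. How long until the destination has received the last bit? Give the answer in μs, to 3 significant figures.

L = 21000 bits.
Transmission delay per hop = L/R = 21000/2400000000 = 8.75 μs; 4 hops → 35 μs.
Propagation delays (d/s per hop): 1000, 3900, 120000, 18.8406 μs; sum = 124919 μs.
End-to-end = 125000 μs.

125000 μs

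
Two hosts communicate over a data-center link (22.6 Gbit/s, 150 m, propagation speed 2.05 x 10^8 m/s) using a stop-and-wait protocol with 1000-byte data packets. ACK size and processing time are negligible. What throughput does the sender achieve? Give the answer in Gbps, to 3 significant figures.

t_tx = L/R = 8000/22600000000 = 3.53982e-07 s.
t_prop = 150/2.05e+08 = 7.31707e-07 s; RTT = 1.46341e-06 s.
Cycle = t_tx + RTT = 1.8174e-06 s.
Throughput = L / cycle = 8000 / 1.8174e-06 = 4.40 Gbps.

4.40 Gbps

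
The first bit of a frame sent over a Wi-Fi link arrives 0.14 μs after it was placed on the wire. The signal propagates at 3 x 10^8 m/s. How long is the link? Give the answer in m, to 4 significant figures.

42.00 m

d = s × t_prop = 300000000 × 1.4e-07 = 42.00 m.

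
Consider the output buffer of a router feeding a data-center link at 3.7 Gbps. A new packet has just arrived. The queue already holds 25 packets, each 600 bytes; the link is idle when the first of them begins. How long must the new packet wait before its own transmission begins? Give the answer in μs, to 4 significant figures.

Each queued packet: L/R = 4800/3700000000 = 1.2973 μs.
25 queued → 32.4324 μs.
Queuing delay = 32.43 μs.

32.43 μs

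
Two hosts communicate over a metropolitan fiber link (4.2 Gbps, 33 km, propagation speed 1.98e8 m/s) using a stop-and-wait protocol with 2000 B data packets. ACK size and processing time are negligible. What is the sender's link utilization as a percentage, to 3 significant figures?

t_tx = L/R = 16000/4200000000 = 3.80952e-06 s.
t_prop = 33000/198000000 = 0.000166667 s; RTT = 0.000333333 s.
Cycle = t_tx + RTT = 0.000337143 s.
Utilization = t_tx / cycle = 3.80952e-06/0.000337143 = 1.13 %.

1.13 %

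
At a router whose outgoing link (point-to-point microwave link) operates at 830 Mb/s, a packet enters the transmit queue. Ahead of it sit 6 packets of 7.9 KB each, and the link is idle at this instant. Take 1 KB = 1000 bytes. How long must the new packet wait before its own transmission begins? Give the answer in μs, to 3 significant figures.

457 μs

Each queued packet: L/R = 63200/830000000 = 76.1446 μs.
6 queued → 456.867 μs.
Queuing delay = 457 μs.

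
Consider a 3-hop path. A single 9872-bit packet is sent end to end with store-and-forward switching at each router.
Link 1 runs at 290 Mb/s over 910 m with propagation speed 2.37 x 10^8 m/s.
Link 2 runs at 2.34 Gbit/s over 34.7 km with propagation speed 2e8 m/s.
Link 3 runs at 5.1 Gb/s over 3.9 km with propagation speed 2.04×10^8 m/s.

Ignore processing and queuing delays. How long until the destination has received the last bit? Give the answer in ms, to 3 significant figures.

Transmission delays (L/R per hop): 0.0340414, 0.0042188, 0.00193569 ms; sum = 0.0401959 ms.
Propagation delays (d/s per hop): 0.00383966, 0.1735, 0.0191176 ms; sum = 0.196457 ms.
End-to-end = 0.237 ms.

0.237 ms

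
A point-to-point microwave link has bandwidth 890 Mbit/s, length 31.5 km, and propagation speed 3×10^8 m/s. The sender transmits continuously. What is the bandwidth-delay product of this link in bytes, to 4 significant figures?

Propagation delay = 31500 / 300000000 = 0.000105 s.
BDP = R × t_prop = 890000000 × 0.000105 = 93450 bits.
In bytes: 93450/8 = 11680 bytes.

11680 bytes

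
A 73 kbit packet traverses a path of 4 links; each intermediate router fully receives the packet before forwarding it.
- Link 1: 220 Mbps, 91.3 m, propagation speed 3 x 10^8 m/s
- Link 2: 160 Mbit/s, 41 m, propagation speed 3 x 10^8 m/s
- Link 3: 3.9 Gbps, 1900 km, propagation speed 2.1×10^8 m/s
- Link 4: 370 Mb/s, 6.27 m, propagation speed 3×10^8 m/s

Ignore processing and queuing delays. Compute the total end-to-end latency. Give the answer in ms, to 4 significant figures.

10.05 ms

L = 73000 bits.
Transmission delays (L/R per hop): 0.331818, 0.45625, 0.0187179, 0.197297 ms; sum = 1.00408 ms.
Propagation delays (d/s per hop): 0.000304333, 0.000136667, 9.04762, 2.09e-05 ms; sum = 9.04808 ms.
End-to-end = 10.05 ms.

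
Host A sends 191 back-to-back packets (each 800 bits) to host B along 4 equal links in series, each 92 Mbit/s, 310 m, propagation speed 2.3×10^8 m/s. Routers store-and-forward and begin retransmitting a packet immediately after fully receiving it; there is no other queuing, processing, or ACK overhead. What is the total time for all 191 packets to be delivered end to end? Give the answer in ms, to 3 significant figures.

Per-hop transmission t_tx = L/R = 800/92000000 = 0.00869565 ms.
Per-hop propagation t_prop = 310/2.3e+08 = 0.00134783 ms.
Pipeline fill: first packet needs 4·t_tx to clear all hops; remaining 190 packets each add one t_tx.
Total = (4+191-1)·t_tx + 4·t_prop = 194·0.00869565 + 4·0.00134783 = 1.69 ms.

1.69 ms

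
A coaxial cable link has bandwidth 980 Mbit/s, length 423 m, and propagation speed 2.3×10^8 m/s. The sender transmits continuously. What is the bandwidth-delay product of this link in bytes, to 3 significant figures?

Propagation delay = 423 / 2.3e+08 = 1.83913e-06 s.
BDP = R × t_prop = 980000000 × 1.83913e-06 = 1802.35 bits.
In bytes: 1802.35/8 = 225 bytes.

225 bytes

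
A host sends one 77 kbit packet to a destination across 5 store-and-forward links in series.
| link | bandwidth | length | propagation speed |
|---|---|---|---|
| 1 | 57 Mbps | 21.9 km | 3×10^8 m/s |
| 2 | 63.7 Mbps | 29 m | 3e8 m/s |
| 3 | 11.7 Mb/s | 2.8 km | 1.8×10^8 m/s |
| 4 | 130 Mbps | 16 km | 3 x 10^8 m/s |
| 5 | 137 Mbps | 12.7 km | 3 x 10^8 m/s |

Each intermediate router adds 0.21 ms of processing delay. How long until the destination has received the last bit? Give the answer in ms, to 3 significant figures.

11.3 ms

L = 77000 bits.
Transmission delays (L/R per hop): 1.35088, 1.20879, 6.5812, 0.592308, 0.562044 ms; sum = 10.2952 ms.
Propagation delays (d/s per hop): 0.073, 9.66667e-05, 0.0155556, 0.0533333, 0.0423333 ms; sum = 0.184319 ms.
Processing at 4 router(s): 4 × 0.21 ms = 0.84 ms.
End-to-end = 11.3 ms.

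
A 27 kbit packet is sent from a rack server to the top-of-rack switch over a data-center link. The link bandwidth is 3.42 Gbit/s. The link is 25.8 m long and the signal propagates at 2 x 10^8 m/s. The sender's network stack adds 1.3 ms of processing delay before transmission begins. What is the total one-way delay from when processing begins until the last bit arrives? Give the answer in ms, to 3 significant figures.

1.31 ms

L = 27000 bits.
Transmission delay = L/R = 27000 / 3420000000 = 0.00789474 ms.
Propagation delay = d/s = 25.8 m / 200000000 m/s = 0.000129 ms.
Plus processing delay 1.3 ms = 1.3 ms.
Total = 1.31 ms.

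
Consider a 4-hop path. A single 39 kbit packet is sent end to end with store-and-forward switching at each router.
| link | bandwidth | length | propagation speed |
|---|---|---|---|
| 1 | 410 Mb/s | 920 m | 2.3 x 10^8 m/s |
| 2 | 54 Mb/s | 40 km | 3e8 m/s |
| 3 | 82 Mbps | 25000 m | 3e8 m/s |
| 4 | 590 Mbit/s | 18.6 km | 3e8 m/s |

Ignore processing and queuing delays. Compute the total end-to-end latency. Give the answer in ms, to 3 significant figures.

L = 39000 bits.
Transmission delays (L/R per hop): 0.095122, 0.722222, 0.47561, 0.0661017 ms; sum = 1.35906 ms.
Propagation delays (d/s per hop): 0.004, 0.133333, 0.0833333, 0.062 ms; sum = 0.282667 ms.
End-to-end = 1.64 ms.

1.64 ms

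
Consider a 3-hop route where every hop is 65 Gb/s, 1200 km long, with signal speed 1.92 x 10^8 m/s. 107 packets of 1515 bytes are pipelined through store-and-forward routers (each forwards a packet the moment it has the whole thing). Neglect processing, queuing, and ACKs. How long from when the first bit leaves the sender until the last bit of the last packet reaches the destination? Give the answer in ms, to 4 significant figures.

Per-hop transmission t_tx = L/R = 12120/65000000000 = 0.000186462 ms.
Per-hop propagation t_prop = 1200000/192000000 = 6.25 ms.
Pipeline fill: first packet needs 3·t_tx to clear all hops; remaining 106 packets each add one t_tx.
Total = (3+107-1)·t_tx + 3·t_prop = 109·0.000186462 + 3·6.25 = 18.77 ms.

18.77 ms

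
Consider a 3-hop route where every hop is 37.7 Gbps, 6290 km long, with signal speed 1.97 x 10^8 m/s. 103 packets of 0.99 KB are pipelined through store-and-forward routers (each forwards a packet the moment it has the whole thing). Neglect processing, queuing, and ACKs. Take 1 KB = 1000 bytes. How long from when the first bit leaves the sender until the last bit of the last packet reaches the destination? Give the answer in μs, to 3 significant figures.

95800 μs

Per-hop transmission t_tx = L/R = 7920/37700000000 = 0.21008 μs.
Per-hop propagation t_prop = 6290000/197000000 = 31928.9 μs.
Pipeline fill: first packet needs 3·t_tx to clear all hops; remaining 102 packets each add one t_tx.
Total = (3+103-1)·t_tx + 3·t_prop = 105·0.21008 + 3·31928.9 = 95800 μs.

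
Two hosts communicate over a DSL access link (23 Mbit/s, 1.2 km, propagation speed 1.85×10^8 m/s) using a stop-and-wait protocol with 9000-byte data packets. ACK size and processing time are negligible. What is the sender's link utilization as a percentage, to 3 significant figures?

t_tx = L/R = 72000/23000000 = 0.00313043 s.
t_prop = 1200/185000000 = 6.48649e-06 s; RTT = 1.2973e-05 s.
Cycle = t_tx + RTT = 0.00314341 s.
Utilization = t_tx / cycle = 0.00313043/0.00314341 = 99.6 %.

99.6 %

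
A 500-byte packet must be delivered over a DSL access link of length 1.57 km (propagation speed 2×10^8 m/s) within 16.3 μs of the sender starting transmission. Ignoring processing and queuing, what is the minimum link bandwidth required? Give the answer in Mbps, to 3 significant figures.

L = 4000 bits.
Propagation delay = 1570 / 200000000 = 7.85 μs.
Transmission budget = 16.3 − 7.85 = 8.45 μs.
R ≥ L / t_tx = 4000 bits / 8.45e-06 s = 473 Mbps.

473 Mbps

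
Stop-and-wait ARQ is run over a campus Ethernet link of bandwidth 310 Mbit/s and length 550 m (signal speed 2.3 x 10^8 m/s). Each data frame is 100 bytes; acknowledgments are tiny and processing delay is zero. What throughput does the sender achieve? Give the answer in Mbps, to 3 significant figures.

109 Mbps

t_tx = L/R = 800/310000000 = 2.58065e-06 s.
t_prop = 550/2.3e+08 = 2.3913e-06 s; RTT = 4.78261e-06 s.
Cycle = t_tx + RTT = 7.36325e-06 s.
Throughput = L / cycle = 800 / 7.36325e-06 = 109 Mbps.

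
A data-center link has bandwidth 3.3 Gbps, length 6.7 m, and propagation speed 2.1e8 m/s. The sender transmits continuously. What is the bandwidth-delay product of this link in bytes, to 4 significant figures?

Propagation delay = 6.7 / 210000000 = 3.19048e-08 s.
BDP = R × t_prop = 3300000000 × 3.19048e-08 = 105.286 bits.
In bytes: 105.286/8 = 13.16 bytes.

13.16 bytes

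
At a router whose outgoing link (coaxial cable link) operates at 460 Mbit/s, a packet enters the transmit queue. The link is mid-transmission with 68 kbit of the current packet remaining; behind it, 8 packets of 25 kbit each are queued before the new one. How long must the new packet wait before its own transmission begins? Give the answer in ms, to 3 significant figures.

Each queued packet: L/R = 25000/460000000 = 0.0543478 ms.
8 queued → 0.434783 ms.
Plus remaining 68000 bits of current packet: 0.147826 ms.
Queuing delay = 0.583 ms.

0.583 ms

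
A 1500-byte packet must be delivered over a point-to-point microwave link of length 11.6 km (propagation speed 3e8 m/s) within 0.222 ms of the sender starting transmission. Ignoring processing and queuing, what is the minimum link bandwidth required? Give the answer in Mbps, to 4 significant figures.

L = 12000 bits.
Propagation delay = 11600 / 300000000 = 0.0386667 ms.
Transmission budget = 0.222 − 0.0386667 = 0.183333 ms.
R ≥ L / t_tx = 12000 bits / 0.000183333 s = 65.45 Mbps.

65.45 Mbps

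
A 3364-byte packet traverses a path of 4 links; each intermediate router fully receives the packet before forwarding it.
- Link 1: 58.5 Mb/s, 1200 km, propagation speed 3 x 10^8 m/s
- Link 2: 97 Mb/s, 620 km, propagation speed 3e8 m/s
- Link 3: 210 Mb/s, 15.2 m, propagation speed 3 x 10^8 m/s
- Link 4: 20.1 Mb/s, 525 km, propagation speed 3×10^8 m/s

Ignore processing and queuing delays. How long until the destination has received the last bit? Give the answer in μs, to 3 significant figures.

L = 3364 × 8 = 26912 bits.
Transmission delays (L/R per hop): 460.034, 277.443, 128.152, 1338.91 μs; sum = 2204.54 μs.
Propagation delays (d/s per hop): 4000, 2066.67, 0.0506667, 1750 μs; sum = 7816.72 μs.
End-to-end = 10000 μs.

10000 μs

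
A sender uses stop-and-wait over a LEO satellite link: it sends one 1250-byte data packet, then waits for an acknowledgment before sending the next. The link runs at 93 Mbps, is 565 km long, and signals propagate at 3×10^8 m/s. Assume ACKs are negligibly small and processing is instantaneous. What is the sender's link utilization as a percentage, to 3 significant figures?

2.78 %

t_tx = L/R = 10000/93000000 = 0.000107527 s.
t_prop = 565000/300000000 = 0.00188333 s; RTT = 0.00376667 s.
Cycle = t_tx + RTT = 0.00387419 s.
Utilization = t_tx / cycle = 0.000107527/0.00387419 = 2.78 %.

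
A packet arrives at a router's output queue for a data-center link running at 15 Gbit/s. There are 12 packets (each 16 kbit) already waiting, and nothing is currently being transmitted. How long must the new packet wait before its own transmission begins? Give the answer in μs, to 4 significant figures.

Each queued packet: L/R = 16000/15000000000 = 1.06667 μs.
12 queued → 12.8 μs.
Queuing delay = 12.80 μs.

12.80 μs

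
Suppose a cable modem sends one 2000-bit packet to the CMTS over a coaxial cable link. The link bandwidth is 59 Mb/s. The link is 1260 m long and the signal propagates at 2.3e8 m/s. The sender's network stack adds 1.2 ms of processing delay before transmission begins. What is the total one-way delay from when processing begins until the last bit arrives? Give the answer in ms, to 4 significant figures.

1.239 ms

Transmission delay = L/R = 2000 / 59000000 = 0.0338983 ms.
Propagation delay = d/s = 1260 m / 2.3e+08 m/s = 0.00547826 ms.
Plus processing delay 1.2 ms = 1.2 ms.
Total = 1.239 ms.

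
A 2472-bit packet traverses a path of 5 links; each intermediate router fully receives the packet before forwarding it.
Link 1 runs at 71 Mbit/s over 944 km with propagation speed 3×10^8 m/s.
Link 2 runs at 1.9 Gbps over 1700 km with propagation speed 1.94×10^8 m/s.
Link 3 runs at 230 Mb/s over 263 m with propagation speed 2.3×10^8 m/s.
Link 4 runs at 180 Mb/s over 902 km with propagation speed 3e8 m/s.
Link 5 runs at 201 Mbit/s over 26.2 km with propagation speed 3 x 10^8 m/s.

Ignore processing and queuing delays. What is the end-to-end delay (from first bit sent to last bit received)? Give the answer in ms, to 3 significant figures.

Transmission delays (L/R per hop): 0.0348169, 0.00130105, 0.0107478, 0.0137333, 0.0122985 ms; sum = 0.0728976 ms.
Propagation delays (d/s per hop): 3.14667, 8.76289, 0.00114348, 3.00667, 0.0873333 ms; sum = 15.0047 ms.
End-to-end = 15.1 ms.

15.1 ms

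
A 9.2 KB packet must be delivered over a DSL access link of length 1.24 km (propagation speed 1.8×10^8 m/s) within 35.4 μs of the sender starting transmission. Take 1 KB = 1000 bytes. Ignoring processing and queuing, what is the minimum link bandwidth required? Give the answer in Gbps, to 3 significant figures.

L = 73600 bits.
Propagation delay = 1240 / 180000000 = 6.88889 μs.
Transmission budget = 35.4 − 6.88889 = 28.5111 μs.
R ≥ L / t_tx = 73600 bits / 2.85111e-05 s = 2.58 Gbps.

2.58 Gbps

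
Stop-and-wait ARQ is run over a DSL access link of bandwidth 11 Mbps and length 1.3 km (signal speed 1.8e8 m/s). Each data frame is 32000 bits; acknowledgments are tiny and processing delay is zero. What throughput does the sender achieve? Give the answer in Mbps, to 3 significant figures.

10.9 Mbps

t_tx = L/R = 32000/11000000 = 0.00290909 s.
t_prop = 1300/180000000 = 7.22222e-06 s; RTT = 1.44444e-05 s.
Cycle = t_tx + RTT = 0.00292354 s.
Throughput = L / cycle = 32000 / 0.00292354 = 10.9 Mbps.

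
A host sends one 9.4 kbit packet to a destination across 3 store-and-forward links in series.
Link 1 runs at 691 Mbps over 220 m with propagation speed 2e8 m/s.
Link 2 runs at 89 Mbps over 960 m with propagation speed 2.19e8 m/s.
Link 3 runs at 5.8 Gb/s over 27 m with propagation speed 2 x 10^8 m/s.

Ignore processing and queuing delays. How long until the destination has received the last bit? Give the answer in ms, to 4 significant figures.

0.1265 ms

L = 9400 bits.
Transmission delays (L/R per hop): 0.0136035, 0.105618, 0.00162069 ms; sum = 0.120842 ms.
Propagation delays (d/s per hop): 0.0011, 0.00438356, 0.000135 ms; sum = 0.00561856 ms.
End-to-end = 0.1265 ms.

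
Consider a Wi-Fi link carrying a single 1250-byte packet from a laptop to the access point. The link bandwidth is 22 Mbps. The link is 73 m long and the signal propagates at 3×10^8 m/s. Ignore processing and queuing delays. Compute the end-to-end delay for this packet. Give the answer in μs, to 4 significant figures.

454.8 μs

L = 1250 × 8 = 10000 bits.
Transmission delay = L/R = 10000 / 22000000 = 454.545 μs.
Propagation delay = d/s = 73 m / 300000000 m/s = 0.243333 μs.
Total = 454.8 μs.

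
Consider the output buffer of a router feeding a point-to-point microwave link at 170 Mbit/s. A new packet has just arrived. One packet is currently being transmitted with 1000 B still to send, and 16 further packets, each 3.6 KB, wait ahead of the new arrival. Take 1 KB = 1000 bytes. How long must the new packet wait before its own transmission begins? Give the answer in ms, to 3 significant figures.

Each queued packet: L/R = 28800/170000000 = 0.169412 ms.
16 queued → 2.71059 ms.
Plus remaining 8000 bits of current packet: 0.0470588 ms.
Queuing delay = 2.76 ms.

2.76 ms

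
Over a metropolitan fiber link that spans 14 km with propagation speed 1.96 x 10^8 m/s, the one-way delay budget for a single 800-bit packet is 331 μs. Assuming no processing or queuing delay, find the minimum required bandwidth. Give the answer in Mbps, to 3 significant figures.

Propagation delay = 14000 / 196000000 = 71.4286 μs.
Transmission budget = 331 − 71.4286 = 259.571 μs.
R ≥ L / t_tx = 800 bits / 0.000259571 s = 3.08 Mbps.

3.08 Mbps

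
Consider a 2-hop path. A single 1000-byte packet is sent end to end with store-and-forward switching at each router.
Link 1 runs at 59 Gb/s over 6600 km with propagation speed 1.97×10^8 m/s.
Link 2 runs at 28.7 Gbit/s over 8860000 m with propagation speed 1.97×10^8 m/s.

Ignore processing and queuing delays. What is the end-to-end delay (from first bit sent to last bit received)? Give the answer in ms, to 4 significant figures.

78.48 ms

L = 1000 × 8 = 8000 bits.
Transmission delays (L/R per hop): 0.000135593, 0.000278746 ms; sum = 0.000414339 ms.
Propagation delays (d/s per hop): 33.5025, 44.9746 ms; sum = 78.4772 ms.
End-to-end = 78.48 ms.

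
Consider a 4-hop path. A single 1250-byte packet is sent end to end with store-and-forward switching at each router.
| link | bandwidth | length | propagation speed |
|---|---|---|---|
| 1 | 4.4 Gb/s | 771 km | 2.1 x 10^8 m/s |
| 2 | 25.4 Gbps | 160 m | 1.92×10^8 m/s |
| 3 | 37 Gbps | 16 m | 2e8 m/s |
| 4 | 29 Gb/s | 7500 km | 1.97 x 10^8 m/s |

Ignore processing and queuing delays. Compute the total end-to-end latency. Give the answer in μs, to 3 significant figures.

L = 1250 × 8 = 10000 bits.
Transmission delays (L/R per hop): 2.27273, 0.393701, 0.27027, 0.344828 μs; sum = 3.28153 μs.
Propagation delays (d/s per hop): 3671.43, 0.833333, 0.08, 38071.1 μs; sum = 41743.4 μs.
End-to-end = 41700 μs.

41700 μs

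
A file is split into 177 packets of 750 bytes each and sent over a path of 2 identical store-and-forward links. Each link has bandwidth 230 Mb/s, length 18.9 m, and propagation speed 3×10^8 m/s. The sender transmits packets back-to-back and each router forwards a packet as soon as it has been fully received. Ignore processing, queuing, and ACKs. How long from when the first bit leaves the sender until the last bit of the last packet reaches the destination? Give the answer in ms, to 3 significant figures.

4.64 ms

Per-hop transmission t_tx = L/R = 6000/230000000 = 0.026087 ms.
Per-hop propagation t_prop = 18.9/300000000 = 6.3e-05 ms.
Pipeline fill: first packet needs 2·t_tx to clear all hops; remaining 176 packets each add one t_tx.
Total = (2+177-1)·t_tx + 2·t_prop = 178·0.026087 + 2·6.3e-05 = 4.64 ms.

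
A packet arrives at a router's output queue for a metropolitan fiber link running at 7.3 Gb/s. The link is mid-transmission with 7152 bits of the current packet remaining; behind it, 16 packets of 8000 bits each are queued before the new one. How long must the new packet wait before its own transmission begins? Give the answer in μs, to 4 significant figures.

18.51 μs

Each queued packet: L/R = 8000/7300000000 = 1.09589 μs.
16 queued → 17.5342 μs.
Plus remaining 7152 bits of current packet: 0.979726 μs.
Queuing delay = 18.51 μs.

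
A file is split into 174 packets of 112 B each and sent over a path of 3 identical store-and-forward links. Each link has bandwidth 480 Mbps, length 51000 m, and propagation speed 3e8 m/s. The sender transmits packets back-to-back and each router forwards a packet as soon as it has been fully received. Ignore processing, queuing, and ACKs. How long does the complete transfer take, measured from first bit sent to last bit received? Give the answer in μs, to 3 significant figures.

839 μs

Per-hop transmission t_tx = L/R = 896/480000000 = 1.86667 μs.
Per-hop propagation t_prop = 51000/300000000 = 170 μs.
Pipeline fill: first packet needs 3·t_tx to clear all hops; remaining 173 packets each add one t_tx.
Total = (3+174-1)·t_tx + 3·t_prop = 176·1.86667 + 3·170 = 839 μs.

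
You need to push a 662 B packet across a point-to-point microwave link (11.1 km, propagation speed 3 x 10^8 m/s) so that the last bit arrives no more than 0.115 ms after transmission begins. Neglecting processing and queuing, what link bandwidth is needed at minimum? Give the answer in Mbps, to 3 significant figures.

67.9 Mbps

L = 5296 bits.
Propagation delay = 11100 / 300000000 = 0.037 ms.
Transmission budget = 0.115 − 0.037 = 0.078 ms.
R ≥ L / t_tx = 5296 bits / 7.8e-05 s = 67.9 Mbps.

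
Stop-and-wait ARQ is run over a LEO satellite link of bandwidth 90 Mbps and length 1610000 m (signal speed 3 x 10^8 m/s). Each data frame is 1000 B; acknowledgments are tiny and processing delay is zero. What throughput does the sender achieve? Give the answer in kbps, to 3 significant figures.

t_tx = L/R = 8000/90000000 = 8.88889e-05 s.
t_prop = 1610000/300000000 = 0.00536667 s; RTT = 0.0107333 s.
Cycle = t_tx + RTT = 0.0108222 s.
Throughput = L / cycle = 8000 / 0.0108222 = 739 kbps.

739 kbps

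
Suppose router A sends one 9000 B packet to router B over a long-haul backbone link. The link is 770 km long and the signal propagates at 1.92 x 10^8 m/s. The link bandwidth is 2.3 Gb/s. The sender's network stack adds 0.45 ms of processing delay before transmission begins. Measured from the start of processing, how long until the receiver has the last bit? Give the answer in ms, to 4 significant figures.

L = 9000 × 8 = 72000 bits.
Transmission delay = L/R = 72000 / 2300000000 = 0.0313043 ms.
Propagation delay = d/s = 770000 m / 192000000 m/s = 4.01042 ms.
Plus processing delay 0.45 ms = 0.45 ms.
Total = 4.492 ms.

4.492 ms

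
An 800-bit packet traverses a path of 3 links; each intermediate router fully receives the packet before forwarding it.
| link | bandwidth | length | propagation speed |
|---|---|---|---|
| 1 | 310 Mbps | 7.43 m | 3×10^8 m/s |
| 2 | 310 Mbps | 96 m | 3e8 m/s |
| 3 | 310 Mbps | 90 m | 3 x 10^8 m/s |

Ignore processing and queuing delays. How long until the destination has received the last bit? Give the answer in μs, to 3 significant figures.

Transmission delay per hop = L/R = 800/310000000 = 2.58065 μs; 3 hops → 7.74194 μs.
Propagation delays (d/s per hop): 0.0247667, 0.32, 0.3 μs; sum = 0.644767 μs.
End-to-end = 8.39 μs.

8.39 μs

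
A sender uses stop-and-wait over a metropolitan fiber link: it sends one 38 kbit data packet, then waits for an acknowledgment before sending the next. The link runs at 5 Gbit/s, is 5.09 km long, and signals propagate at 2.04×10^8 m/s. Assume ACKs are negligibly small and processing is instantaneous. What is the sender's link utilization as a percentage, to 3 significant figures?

13.2 %

t_tx = L/R = 38000/5000000000 = 7.6e-06 s.
t_prop = 5090/204000000 = 2.4951e-05 s; RTT = 4.9902e-05 s.
Cycle = t_tx + RTT = 5.7502e-05 s.
Utilization = t_tx / cycle = 7.6e-06/5.7502e-05 = 13.2 %.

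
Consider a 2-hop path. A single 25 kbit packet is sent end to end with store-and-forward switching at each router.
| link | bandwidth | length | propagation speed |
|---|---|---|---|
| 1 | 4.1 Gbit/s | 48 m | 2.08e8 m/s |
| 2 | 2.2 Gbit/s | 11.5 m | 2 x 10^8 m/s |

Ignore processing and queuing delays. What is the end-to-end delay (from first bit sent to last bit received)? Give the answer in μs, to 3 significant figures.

17.7 μs

L = 25000 bits.
Transmission delays (L/R per hop): 6.09756, 11.3636 μs; sum = 17.4612 μs.
Propagation delays (d/s per hop): 0.230769, 0.0575 μs; sum = 0.288269 μs.
End-to-end = 17.7 μs.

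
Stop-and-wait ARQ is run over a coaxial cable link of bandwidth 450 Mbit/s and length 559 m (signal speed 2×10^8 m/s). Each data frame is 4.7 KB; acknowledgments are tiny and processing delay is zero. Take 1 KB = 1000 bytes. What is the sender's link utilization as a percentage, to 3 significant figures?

t_tx = L/R = 37600/450000000 = 8.35556e-05 s.
t_prop = 559/200000000 = 2.795e-06 s; RTT = 5.59e-06 s.
Cycle = t_tx + RTT = 8.91456e-05 s.
Utilization = t_tx / cycle = 8.35556e-05/8.91456e-05 = 93.7 %.

93.7 %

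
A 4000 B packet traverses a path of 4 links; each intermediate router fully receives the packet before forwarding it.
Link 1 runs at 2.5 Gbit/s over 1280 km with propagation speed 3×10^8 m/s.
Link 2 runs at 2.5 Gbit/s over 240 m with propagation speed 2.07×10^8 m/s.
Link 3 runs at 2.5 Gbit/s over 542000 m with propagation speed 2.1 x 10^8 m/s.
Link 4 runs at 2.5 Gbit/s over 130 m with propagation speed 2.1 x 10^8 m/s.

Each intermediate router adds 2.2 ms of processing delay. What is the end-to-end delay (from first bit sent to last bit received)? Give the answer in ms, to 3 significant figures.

L = 4000 × 8 = 32000 bits.
Transmission delay per hop = L/R = 32000/2500000000 = 0.0128 ms; 4 hops → 0.0512 ms.
Propagation delays (d/s per hop): 4.26667, 0.00115942, 2.58095, 0.000619048 ms; sum = 6.8494 ms.
Processing at 3 router(s): 3 × 2.2 ms = 6.6 ms.
End-to-end = 13.5 ms.

13.5 ms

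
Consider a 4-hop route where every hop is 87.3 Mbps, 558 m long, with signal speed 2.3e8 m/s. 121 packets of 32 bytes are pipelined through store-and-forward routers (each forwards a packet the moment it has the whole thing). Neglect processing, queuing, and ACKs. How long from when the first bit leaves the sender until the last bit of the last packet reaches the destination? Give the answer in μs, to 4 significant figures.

Per-hop transmission t_tx = L/R = 256/87300000 = 2.93242 μs.
Per-hop propagation t_prop = 558/2.3e+08 = 2.42609 μs.
Pipeline fill: first packet needs 4·t_tx to clear all hops; remaining 120 packets each add one t_tx.
Total = (4+121-1)·t_tx + 4·t_prop = 124·2.93242 + 4·2.42609 = 373.3 μs.

373.3 μs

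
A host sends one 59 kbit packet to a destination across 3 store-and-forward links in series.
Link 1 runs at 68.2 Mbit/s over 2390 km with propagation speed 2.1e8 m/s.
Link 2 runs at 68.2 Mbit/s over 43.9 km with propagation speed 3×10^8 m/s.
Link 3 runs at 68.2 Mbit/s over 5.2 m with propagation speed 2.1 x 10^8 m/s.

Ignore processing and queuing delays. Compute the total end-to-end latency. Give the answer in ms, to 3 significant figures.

14.1 ms

L = 59000 bits.
Transmission delay per hop = L/R = 59000/68200000 = 0.865103 ms; 3 hops → 2.59531 ms.
Propagation delays (d/s per hop): 11.381, 0.146333, 2.47619e-05 ms; sum = 11.5273 ms.
End-to-end = 14.1 ms.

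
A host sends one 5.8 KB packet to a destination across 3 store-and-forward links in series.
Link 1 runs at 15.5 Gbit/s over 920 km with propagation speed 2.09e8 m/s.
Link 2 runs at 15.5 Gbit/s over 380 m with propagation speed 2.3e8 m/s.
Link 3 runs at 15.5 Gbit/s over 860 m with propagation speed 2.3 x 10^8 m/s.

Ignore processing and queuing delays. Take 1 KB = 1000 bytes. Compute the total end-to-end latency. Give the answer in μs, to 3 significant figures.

4420 μs

L = 46400 bits.
Transmission delay per hop = L/R = 46400/15500000000 = 2.99355 μs; 3 hops → 8.98065 μs.
Propagation delays (d/s per hop): 4401.91, 1.65217, 3.73913 μs; sum = 4407.31 μs.
End-to-end = 4420 μs.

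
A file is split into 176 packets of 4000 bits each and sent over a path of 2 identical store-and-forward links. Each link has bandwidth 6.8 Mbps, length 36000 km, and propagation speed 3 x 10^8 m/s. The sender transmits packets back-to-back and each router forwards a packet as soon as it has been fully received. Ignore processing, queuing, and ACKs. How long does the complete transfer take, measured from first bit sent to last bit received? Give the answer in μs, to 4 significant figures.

Per-hop transmission t_tx = L/R = 4000/6800000 = 588.235 μs.
Per-hop propagation t_prop = 36000000/300000000 = 120000 μs.
Pipeline fill: first packet needs 2·t_tx to clear all hops; remaining 175 packets each add one t_tx.
Total = (2+176-1)·t_tx + 2·t_prop = 177·588.235 + 2·120000 = 344100 μs.

344100 μs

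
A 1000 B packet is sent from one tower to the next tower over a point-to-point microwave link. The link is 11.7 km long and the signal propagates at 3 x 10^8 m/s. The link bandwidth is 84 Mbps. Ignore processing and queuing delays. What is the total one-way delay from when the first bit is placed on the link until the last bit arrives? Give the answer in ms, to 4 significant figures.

L = 1000 × 8 = 8000 bits.
Transmission delay = L/R = 8000 / 84000000 = 0.0952381 ms.
Propagation delay = d/s = 11700 m / 300000000 m/s = 0.039 ms.
Total = 0.1342 ms.

0.1342 ms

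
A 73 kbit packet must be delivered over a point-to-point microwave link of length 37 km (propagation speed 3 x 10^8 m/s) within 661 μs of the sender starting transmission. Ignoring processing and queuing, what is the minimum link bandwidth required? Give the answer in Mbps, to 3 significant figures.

136 Mbps

Propagation delay = 37000 / 300000000 = 123.333 μs.
Transmission budget = 661 − 123.333 = 537.667 μs.
R ≥ L / t_tx = 73000 bits / 0.000537667 s = 136 Mbps.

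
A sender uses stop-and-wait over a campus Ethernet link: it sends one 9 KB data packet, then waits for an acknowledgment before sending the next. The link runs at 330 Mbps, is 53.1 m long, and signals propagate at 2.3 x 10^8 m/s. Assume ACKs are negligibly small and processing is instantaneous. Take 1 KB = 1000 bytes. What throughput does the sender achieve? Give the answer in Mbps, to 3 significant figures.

329 Mbps

t_tx = L/R = 72000/330000000 = 0.000218182 s.
t_prop = 53.1/2.3e+08 = 2.3087e-07 s; RTT = 4.61739e-07 s.
Cycle = t_tx + RTT = 0.000218644 s.
Throughput = L / cycle = 72000 / 0.000218644 = 329 Mbps.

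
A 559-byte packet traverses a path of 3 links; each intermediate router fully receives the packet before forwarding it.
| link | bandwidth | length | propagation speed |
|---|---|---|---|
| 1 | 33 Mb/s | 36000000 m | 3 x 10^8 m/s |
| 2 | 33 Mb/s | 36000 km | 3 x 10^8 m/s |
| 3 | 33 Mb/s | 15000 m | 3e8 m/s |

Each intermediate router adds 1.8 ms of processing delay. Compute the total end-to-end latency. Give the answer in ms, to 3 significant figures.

L = 559 × 8 = 4472 bits.
Transmission delay per hop = L/R = 4472/33000000 = 0.135515 ms; 3 hops → 0.406545 ms.
Propagation delays (d/s per hop): 120, 120, 0.05 ms; sum = 240.05 ms.
Processing at 2 router(s): 2 × 1.8 ms = 3.6 ms.
End-to-end = 244 ms.

244 ms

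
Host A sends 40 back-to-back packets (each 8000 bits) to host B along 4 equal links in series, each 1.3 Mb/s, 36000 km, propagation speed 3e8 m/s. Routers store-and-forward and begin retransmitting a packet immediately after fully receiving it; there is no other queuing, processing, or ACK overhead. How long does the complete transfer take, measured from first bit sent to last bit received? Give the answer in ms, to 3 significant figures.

745 ms

Per-hop transmission t_tx = L/R = 8000/1300000 = 6.15385 ms.
Per-hop propagation t_prop = 36000000/300000000 = 120 ms.
Pipeline fill: first packet needs 4·t_tx to clear all hops; remaining 39 packets each add one t_tx.
Total = (4+40-1)·t_tx + 4·t_prop = 43·6.15385 + 4·120 = 745 ms.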